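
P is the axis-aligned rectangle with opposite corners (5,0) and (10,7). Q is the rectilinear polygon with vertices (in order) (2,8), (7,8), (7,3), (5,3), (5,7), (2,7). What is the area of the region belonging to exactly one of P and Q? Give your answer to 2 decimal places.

32.00

|P| = 35, |Q| = 13, |P∩Q| = 8.
|P △ Q| = |P| + |Q| − 2·|P∩Q| = 35 + 13 − 16 = 32.00.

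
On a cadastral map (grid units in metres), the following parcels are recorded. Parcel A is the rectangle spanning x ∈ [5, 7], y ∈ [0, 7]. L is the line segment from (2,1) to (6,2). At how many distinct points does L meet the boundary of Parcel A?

1

The segment meets the boundary at (5,1.75).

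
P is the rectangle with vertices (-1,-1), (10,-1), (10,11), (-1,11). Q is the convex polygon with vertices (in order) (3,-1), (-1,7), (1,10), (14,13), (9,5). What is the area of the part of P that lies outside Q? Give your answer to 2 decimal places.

47.97

|P| = 132, |P∩Q| = 84.0333.
|P ∖ Q| = |P| − |P∩Q| = 132 − 84.0333 = 47.97.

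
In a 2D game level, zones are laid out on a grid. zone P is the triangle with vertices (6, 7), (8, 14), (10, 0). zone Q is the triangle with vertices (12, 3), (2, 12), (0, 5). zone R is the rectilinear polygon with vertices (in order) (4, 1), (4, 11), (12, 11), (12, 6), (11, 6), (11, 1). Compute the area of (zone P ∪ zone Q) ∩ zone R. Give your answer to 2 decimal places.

|zone P ∪ zone Q| = 57.407.
|(zone P ∪ zone Q) ∩ zone R| = 34.36.

34.36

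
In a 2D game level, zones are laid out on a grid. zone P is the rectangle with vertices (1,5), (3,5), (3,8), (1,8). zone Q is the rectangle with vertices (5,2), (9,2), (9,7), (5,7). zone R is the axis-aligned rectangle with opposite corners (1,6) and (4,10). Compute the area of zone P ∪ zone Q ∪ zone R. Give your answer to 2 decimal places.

By inclusion–exclusion:
Individual areas: |zone P| = 6, |zone Q| = 20, |zone R| = 12.
|zone P∩zone Q| = 0 (no overlap).
|zone P∩zone R|: x∈[1,3], y∈[6,8] → 2·2 = 4.
|zone Q∩zone R| = 0 (no overlap).
|zone P∩zone Q∩zone R| = 0.
|zone P ∪ zone Q ∪ zone R| = 38 − 4 + 0 = 34.00.

34.00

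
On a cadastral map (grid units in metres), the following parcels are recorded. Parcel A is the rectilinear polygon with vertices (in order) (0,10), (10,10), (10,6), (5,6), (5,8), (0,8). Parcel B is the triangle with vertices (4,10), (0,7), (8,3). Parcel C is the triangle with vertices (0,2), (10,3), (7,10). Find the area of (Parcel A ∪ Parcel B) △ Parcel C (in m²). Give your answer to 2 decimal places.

48.33

|Parcel A ∪ Parcel B| = 44.7619.
|(Parcel A ∪ Parcel B) ∩ Parcel C| = 16.4658.
|(Parcel A ∪ Parcel B) △ Parcel C| = 44.7619 + 36.5 − 32.9317 = 48.33.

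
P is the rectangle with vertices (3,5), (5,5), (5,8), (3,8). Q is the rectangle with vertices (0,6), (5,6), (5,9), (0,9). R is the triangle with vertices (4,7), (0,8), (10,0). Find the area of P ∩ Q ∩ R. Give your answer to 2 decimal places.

1.55

The intersection is the polygon with vertices (3,6), (3,7.25), (4,7), (4.857,6).
By the shoelace formula its area is 1.55.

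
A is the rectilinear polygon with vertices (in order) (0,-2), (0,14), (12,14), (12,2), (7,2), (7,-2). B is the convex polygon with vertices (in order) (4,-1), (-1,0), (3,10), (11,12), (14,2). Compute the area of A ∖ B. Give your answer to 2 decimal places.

60.87

|A| = 172, |A∩B| = 111.1333.
|A ∖ B| = |A| − |A∩B| = 172 − 111.1333 = 60.87.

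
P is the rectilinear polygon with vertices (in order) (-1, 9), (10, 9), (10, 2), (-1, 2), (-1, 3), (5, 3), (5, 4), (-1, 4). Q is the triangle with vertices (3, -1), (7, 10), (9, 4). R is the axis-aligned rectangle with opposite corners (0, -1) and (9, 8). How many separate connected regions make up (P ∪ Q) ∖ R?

2

(P ∪ Q) ∖ R splits into 2 disjoint pieces (area 21.3485, area 1).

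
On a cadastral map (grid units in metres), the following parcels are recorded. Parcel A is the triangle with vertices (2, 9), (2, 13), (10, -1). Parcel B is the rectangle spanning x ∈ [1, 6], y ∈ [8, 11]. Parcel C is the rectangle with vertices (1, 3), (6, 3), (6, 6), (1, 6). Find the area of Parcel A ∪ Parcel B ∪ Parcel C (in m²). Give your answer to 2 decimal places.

38.80

By inclusion–exclusion:
Individual areas: |Parcel A| = 16, |Parcel B| = 15, |Parcel C| = 15.
|Parcel A∩Parcel B| = 5.6.
|Parcel A∩Parcel C| = 1.6.
|Parcel B∩Parcel C| = 0 (no overlap).
|Parcel A∩Parcel B∩Parcel C| = 0.
|Parcel A ∪ Parcel B ∪ Parcel C| = 46 − 7.2 + 0 = 38.80.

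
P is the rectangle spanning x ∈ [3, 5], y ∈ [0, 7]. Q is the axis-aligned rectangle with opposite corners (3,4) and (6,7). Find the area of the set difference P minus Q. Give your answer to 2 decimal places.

|P∩Q|: x∈[3,5], y∈[4,7] → 2·3 = 6.
|P| = 14.
|P ∖ Q| = |P| − |P∩Q| = 14 − 6 = 8.00.

8.00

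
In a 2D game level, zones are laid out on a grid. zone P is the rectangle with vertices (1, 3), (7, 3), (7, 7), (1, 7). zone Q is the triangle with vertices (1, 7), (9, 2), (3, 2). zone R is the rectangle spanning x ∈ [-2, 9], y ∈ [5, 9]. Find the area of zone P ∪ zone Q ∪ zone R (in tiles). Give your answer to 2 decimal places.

By inclusion–exclusion:
Individual areas: |zone P| = 24, |zone Q| = 15, |zone R| = 44.
|zone P∩zone Q| = 9.55.
|zone P∩zone R|: x∈[1,7], y∈[5,7] → 6·2 = 12.
|zone Q∩zone R| = 2.4.
|zone P∩zone Q∩zone R| = 2.4.
|zone P ∪ zone Q ∪ zone R| = 83 − 23.95 + 2.4 = 61.45.

61.45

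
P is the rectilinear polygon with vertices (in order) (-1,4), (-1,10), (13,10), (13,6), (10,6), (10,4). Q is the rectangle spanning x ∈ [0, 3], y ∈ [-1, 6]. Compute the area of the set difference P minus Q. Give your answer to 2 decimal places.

72.00

|P| = 78, |P∩Q| = 6.
|P ∖ Q| = |P| − |P∩Q| = 78 − 6 = 72.00.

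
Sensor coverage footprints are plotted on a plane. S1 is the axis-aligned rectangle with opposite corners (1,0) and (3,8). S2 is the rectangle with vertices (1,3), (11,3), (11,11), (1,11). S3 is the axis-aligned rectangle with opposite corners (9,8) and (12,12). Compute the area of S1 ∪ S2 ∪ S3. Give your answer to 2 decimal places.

92.00

By inclusion–exclusion:
Individual areas: |S1| = 16, |S2| = 80, |S3| = 12.
|S1∩S2|: x∈[1,3], y∈[3,8] → 2·5 = 10.
|S1∩S3| = 0 (no overlap).
|S2∩S3|: x∈[9,11], y∈[8,11] → 2·3 = 6.
|S1∩S2∩S3| = 0.
|S1 ∪ S2 ∪ S3| = 108 − 16 + 0 = 92.00.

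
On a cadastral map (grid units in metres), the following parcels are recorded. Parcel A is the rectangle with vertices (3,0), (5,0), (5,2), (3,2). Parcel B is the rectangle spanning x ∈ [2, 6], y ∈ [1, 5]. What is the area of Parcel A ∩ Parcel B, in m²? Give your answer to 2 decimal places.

|Parcel A∩Parcel B|: x∈[3,5], y∈[1,2] → 2·1 = 2.

2.00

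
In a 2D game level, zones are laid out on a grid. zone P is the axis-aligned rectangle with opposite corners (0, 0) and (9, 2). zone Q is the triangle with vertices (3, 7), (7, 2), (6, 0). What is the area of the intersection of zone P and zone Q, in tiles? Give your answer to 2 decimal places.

1.86

The intersection is the polygon with vertices (7,2), (6,0), (5.143,2).
By the shoelace formula its area is 1.86.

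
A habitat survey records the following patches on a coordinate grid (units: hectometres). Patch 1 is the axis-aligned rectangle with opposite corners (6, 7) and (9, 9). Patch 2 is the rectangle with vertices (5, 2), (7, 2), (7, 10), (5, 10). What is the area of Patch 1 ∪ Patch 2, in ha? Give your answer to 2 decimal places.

By inclusion–exclusion:
Individual areas: |Patch 1| = 6, |Patch 2| = 16.
|Patch 1∩Patch 2|: x∈[6,7], y∈[7,9] → 1·2 = 2.
|Patch 1 ∪ Patch 2| = 22 − 2 = 20.00.

20.00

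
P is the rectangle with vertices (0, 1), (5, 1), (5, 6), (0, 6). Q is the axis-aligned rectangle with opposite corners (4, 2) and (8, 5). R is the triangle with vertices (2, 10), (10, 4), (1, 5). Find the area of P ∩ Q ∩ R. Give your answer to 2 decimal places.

The intersection is the polygon with vertices (4,5), (5,5), (5,4.556), (4,4.667).
By the shoelace formula its area is 0.39.

0.39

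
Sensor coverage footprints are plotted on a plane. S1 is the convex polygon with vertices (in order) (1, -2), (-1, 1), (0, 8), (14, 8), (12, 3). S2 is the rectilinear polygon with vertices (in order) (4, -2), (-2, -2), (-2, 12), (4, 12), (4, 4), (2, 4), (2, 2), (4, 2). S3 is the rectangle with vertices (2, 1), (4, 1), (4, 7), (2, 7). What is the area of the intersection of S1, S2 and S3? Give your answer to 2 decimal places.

8.00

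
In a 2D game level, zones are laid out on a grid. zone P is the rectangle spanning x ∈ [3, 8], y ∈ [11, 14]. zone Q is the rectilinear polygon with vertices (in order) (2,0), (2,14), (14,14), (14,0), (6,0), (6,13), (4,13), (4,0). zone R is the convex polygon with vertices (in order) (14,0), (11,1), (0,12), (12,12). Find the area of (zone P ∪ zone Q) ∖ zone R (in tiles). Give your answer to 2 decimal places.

|zone P ∪ zone Q| = 146.
|(zone P ∪ zone Q) ∩ zone R| = 73.
|(zone P ∪ zone Q) ∖ zone R| = 146 − 73 = 73.00.

73.00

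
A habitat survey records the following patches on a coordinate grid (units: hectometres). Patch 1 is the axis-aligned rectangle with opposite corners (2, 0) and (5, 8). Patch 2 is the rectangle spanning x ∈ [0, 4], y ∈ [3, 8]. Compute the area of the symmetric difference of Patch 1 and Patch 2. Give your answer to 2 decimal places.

|Patch 1∩Patch 2|: x∈[2,4], y∈[3,8] → 2·5 = 10.
|Patch 1 △ Patch 2| = |Patch 1| + |Patch 2| − 2·|Patch 1∩Patch 2| = 24 + 20 − 20 = 24.00.

24.00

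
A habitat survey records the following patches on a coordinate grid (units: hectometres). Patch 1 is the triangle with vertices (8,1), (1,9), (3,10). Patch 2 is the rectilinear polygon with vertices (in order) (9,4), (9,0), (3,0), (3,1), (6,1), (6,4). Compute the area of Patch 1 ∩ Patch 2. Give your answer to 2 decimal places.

The intersection is the polygon with vertices (6,3.286), (6,4), (6.333,4), (8,1).
By the shoelace formula its area is 1.21.

1.21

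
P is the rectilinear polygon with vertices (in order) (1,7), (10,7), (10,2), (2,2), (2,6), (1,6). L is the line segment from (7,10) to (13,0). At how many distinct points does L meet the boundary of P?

The segment meets the boundary at (10,5), (8.8,7).

2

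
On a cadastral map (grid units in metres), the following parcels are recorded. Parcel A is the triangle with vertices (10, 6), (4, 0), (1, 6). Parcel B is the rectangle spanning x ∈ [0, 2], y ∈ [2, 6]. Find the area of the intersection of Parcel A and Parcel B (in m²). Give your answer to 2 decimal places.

1.00

The intersection is the polygon with vertices (1,6), (2,6), (2,4).
By the shoelace formula its area is 1.00.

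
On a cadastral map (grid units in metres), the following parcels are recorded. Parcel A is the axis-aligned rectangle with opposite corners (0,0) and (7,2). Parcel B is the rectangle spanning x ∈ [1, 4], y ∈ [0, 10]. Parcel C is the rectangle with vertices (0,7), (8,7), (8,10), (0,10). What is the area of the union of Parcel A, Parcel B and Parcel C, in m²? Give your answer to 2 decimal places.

53.00

By inclusion–exclusion:
Individual areas: |Parcel A| = 14, |Parcel B| = 30, |Parcel C| = 24.
|Parcel A∩Parcel B|: x∈[1,4], y∈[0,2] → 3·2 = 6.
|Parcel A∩Parcel C| = 0 (no overlap).
|Parcel B∩Parcel C|: x∈[1,4], y∈[7,10] → 3·3 = 9.
|Parcel A∩Parcel B∩Parcel C| = 0.
|Parcel A ∪ Parcel B ∪ Parcel C| = 68 − 15 + 0 = 53.00.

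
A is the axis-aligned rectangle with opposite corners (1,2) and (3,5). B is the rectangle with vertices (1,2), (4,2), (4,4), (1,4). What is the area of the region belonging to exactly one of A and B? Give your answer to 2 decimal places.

|A∩B|: x∈[1,3], y∈[2,4] → 2·2 = 4.
|A △ B| = |A| + |B| − 2·|A∩B| = 6 + 6 − 8 = 4.00.

4.00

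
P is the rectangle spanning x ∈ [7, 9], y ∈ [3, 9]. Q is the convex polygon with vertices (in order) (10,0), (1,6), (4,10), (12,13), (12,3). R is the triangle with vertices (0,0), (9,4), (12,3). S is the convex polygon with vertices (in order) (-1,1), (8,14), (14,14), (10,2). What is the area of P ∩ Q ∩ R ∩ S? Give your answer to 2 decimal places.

The intersection is the polygon with vertices (9,4), (9,3), (7,3), (7,3.111).
By the shoelace formula its area is 1.11.

1.11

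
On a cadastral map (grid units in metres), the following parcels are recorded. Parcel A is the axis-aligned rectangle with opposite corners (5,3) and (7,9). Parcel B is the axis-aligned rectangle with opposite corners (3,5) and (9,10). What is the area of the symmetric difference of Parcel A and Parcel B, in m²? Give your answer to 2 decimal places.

|Parcel A∩Parcel B|: x∈[5,7], y∈[5,9] → 2·4 = 8.
|Parcel A △ Parcel B| = |Parcel A| + |Parcel B| − 2·|Parcel A∩Parcel B| = 12 + 30 − 16 = 26.00.

26.00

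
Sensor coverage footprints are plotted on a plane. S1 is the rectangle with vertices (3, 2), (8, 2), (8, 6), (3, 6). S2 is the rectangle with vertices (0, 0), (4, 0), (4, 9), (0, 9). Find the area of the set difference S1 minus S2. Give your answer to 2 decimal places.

|S1∩S2|: x∈[3,4], y∈[2,6] → 1·4 = 4.
|S1| = 20.
|S1 ∖ S2| = |S1| − |S1∩S2| = 20 − 4 = 16.00.

16.00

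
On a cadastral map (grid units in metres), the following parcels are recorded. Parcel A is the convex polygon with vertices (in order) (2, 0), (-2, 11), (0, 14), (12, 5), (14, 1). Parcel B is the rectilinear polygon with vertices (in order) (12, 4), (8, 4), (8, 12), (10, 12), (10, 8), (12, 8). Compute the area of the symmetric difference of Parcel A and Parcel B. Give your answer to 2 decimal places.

121.00

|Parcel A| = 117, |Parcel B| = 24, |Parcel A∩Parcel B| = 10.
|Parcel A △ Parcel B| = |Parcel A| + |Parcel B| − 2·|Parcel A∩Parcel B| = 117 + 24 − 20 = 121.00.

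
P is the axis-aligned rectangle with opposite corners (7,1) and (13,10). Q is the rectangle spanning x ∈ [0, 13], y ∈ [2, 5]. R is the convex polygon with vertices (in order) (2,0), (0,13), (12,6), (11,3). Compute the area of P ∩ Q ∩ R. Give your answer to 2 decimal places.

11.17

The intersection is the polygon with vertices (7,2), (7,5), (11.667,5), (11,3), (8,2).
By the shoelace formula its area is 11.17.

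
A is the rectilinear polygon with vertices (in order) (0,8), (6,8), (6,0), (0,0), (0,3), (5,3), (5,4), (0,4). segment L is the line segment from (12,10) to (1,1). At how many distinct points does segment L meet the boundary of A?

3

The segment meets the boundary at (3.444,3), (4.667,4), (6,5.091).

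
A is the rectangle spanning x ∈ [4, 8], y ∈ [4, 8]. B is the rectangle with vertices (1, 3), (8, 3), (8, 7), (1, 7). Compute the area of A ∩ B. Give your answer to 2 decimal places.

|A∩B|: x∈[4,8], y∈[4,7] → 4·3 = 12.

12.00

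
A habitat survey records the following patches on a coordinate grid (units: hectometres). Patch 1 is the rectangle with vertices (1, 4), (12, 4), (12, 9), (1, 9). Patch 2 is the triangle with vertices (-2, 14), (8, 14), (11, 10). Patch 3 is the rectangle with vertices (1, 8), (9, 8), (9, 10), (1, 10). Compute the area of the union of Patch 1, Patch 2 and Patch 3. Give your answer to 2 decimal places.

83.00

By inclusion–exclusion:
Individual areas: |Patch 1| = 55, |Patch 2| = 20, |Patch 3| = 16.
|Patch 1∩Patch 2| = 0.
|Patch 1∩Patch 3|: x∈[1,9], y∈[8,9] → 8·1 = 8.
|Patch 2∩Patch 3| = 0.
|Patch 1∩Patch 2∩Patch 3| = 0.
|Patch 1 ∪ Patch 2 ∪ Patch 3| = 91 − 8 + 0 = 83.00.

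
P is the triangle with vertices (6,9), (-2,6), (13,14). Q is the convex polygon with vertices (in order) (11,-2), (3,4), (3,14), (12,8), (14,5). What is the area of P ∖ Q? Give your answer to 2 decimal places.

|P| = 9.5, |P∩Q| = 5.0943.
|P ∖ Q| = |P| − |P∩Q| = 9.5 − 5.0943 = 4.41.

4.41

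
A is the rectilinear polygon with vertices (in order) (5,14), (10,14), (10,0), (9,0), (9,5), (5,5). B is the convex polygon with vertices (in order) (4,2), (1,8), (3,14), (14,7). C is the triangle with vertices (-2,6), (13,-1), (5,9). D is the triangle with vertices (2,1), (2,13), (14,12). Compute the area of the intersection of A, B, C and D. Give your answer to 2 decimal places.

5.51

The intersection is the polygon with vertices (5,9), (7.423,5.971), (6.364,5), (5,5).
By the shoelace formula its area is 5.51.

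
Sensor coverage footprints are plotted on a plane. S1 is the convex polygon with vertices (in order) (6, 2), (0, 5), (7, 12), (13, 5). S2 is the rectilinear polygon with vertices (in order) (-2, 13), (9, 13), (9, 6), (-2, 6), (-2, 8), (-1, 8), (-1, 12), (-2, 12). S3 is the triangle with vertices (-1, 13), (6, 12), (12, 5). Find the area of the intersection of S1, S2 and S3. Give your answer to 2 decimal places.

The intersection is the polygon with vertices (9,6.846), (4.571,9.571), (6.462,11.461), (9,8.5).
By the shoelace formula its area is 8.86.

8.86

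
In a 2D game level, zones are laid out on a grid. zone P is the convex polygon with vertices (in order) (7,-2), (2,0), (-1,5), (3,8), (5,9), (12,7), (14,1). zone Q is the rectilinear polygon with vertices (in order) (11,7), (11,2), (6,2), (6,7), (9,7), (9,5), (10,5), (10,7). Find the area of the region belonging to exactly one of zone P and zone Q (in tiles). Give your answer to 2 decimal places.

85.00

|zone P| = 108, |zone Q| = 23, |zone P∩zone Q| = 23.
|zone P △ zone Q| = |zone P| + |zone Q| − 2·|zone P∩zone Q| = 108 + 23 − 46 = 85.00.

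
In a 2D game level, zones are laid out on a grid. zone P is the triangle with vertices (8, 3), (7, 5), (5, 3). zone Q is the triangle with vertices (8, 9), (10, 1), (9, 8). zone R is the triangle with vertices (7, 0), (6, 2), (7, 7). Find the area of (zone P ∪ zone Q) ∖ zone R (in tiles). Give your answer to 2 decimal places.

4.90

|zone P ∪ zone Q| = 6.
|(zone P ∪ zone Q) ∩ zone R| = 1.1.
|(zone P ∪ zone Q) ∖ zone R| = 6 − 1.1 = 4.90.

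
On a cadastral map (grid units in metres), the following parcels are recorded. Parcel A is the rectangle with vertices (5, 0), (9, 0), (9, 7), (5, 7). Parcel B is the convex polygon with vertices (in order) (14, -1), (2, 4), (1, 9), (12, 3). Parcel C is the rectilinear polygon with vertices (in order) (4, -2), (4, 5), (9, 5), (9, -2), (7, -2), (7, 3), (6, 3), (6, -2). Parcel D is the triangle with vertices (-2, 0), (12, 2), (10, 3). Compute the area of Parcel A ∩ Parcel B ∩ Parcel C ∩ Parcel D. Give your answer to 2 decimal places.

The intersection is the polygon with vertices (7,2.25), (9,2.75), (9,1.571), (8.128,1.447), (7,1.917).
By the shoelace formula its area is 1.79.

1.79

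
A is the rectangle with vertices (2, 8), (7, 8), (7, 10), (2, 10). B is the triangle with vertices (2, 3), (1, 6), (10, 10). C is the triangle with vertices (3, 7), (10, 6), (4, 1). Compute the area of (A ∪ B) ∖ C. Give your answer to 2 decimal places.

|A ∪ B| = 25.
|(A ∪ B) ∩ C| = 4.0774.
|(A ∪ B) ∖ C| = 25 − 4.0774 = 20.92.

20.92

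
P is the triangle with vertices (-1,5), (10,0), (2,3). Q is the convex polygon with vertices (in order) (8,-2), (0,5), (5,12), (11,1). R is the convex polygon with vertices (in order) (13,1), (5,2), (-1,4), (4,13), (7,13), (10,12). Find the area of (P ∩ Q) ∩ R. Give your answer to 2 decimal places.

1.60

The region (P ∩ Q) ∩ R is the polygon with vertices (1.081,4.054), (5.828,1.897), (5,2), (2.462,2.846).
By the shoelace formula its area is 1.60.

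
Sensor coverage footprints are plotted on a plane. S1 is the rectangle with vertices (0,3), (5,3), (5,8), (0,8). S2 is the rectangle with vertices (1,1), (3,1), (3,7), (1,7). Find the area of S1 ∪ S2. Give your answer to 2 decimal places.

By inclusion–exclusion:
Individual areas: |S1| = 25, |S2| = 12.
|S1∩S2|: x∈[1,3], y∈[3,7] → 2·4 = 8.
|S1 ∪ S2| = 37 − 8 = 29.00.

29.00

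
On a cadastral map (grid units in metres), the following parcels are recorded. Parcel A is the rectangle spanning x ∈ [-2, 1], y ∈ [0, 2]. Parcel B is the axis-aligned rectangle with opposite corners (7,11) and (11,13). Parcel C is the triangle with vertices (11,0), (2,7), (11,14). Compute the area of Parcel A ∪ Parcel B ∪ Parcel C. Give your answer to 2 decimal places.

71.86

By inclusion–exclusion:
Individual areas: |Parcel A| = 6, |Parcel B| = 8, |Parcel C| = 63.
|Parcel A∩Parcel B| = 0 (no overlap).
|Parcel A∩Parcel C| = 0.
|Parcel B∩Parcel C| = 5.1429.
|Parcel A∩Parcel B∩Parcel C| = 0.
|Parcel A ∪ Parcel B ∪ Parcel C| = 77 − 5.1429 + 0 = 71.86.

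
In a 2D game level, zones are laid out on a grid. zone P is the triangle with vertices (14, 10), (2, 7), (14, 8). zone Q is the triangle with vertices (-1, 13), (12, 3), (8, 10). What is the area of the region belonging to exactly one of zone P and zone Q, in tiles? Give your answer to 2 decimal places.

31.83

|zone P| = 12, |zone Q| = 25.5, |zone P∩zone Q| = 2.8346.
|zone P △ zone Q| = |zone P| + |zone Q| − 2·|zone P∩zone Q| = 12 + 25.5 − 5.6693 = 31.83.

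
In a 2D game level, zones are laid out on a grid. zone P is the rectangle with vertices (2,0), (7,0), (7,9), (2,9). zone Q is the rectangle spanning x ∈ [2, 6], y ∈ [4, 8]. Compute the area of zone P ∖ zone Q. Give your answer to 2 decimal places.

29.00

|zone P∩zone Q|: x∈[2,6], y∈[4,8] → 4·4 = 16.
|zone P| = 45.
|zone P ∖ zone Q| = |zone P| − |zone P∩zone Q| = 45 − 16 = 29.00.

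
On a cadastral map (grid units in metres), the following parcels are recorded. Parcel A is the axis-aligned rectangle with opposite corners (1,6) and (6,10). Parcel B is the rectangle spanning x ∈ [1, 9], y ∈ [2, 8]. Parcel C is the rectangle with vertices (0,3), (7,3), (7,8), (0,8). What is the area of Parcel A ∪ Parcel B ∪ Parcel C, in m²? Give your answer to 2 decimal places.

63.00

By inclusion–exclusion:
Individual areas: |Parcel A| = 20, |Parcel B| = 48, |Parcel C| = 35.
|Parcel A∩Parcel B|: x∈[1,6], y∈[6,8] → 5·2 = 10.
|Parcel A∩Parcel C|: x∈[1,6], y∈[6,8] → 5·2 = 10.
|Parcel B∩Parcel C|: x∈[1,7], y∈[3,8] → 6·5 = 30.
|Parcel A∩Parcel B∩Parcel C| = 10.
|Parcel A ∪ Parcel B ∪ Parcel C| = 103 − 50 + 10 = 63.00.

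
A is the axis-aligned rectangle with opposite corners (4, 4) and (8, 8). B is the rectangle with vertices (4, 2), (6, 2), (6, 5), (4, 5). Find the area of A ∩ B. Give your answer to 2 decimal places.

2.00

|A∩B|: x∈[4,6], y∈[4,5] → 2·1 = 2.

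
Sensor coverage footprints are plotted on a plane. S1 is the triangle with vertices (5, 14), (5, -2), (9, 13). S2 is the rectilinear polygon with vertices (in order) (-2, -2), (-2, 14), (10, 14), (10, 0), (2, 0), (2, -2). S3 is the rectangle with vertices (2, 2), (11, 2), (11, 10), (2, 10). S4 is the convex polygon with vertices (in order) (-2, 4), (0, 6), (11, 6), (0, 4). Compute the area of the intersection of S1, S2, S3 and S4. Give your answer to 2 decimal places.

1.84

The intersection is the polygon with vertices (5,6), (7.133,6), (6.936,5.261), (5,4.909).
By the shoelace formula its area is 1.84.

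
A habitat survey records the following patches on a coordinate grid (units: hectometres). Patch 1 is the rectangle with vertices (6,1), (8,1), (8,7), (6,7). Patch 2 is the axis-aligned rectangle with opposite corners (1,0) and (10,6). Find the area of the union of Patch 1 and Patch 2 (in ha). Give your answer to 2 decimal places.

56.00

By inclusion–exclusion:
Individual areas: |Patch 1| = 12, |Patch 2| = 54.
|Patch 1∩Patch 2|: x∈[6,8], y∈[1,6] → 2·5 = 10.
|Patch 1 ∪ Patch 2| = 66 − 10 = 56.00.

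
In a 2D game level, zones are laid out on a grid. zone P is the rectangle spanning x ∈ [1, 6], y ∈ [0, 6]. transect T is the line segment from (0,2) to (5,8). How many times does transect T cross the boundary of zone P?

2

The segment meets the boundary at (3.333,6), (1,3.2).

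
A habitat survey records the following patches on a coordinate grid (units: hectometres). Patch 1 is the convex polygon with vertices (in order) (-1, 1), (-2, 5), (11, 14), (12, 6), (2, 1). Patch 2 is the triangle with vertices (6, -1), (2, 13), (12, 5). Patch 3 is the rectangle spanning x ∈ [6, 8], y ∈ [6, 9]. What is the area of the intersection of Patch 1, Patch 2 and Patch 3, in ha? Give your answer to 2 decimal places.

5.60

The intersection is the polygon with vertices (8,8.2), (8,6), (6,6), (6,9), (7,9).
By the shoelace formula its area is 5.60.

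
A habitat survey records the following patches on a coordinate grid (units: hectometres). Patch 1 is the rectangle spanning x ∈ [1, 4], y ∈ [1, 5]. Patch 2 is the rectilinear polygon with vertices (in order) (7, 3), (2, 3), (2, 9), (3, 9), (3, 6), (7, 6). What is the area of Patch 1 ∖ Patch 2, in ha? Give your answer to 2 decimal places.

|Patch 1| = 12, |Patch 1∩Patch 2| = 4.
|Patch 1 ∖ Patch 2| = |Patch 1| − |Patch 1∩Patch 2| = 12 − 4 = 8.00.

8.00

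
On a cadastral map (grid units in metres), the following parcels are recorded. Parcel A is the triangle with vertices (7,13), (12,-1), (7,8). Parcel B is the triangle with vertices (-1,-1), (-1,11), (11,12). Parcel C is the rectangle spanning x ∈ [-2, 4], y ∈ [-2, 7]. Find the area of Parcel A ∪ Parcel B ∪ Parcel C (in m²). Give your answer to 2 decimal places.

108.71

By inclusion–exclusion:
Individual areas: |Parcel A| = 12.5, |Parcel B| = 72, |Parcel C| = 54.
|Parcel A∩Parcel B| = 3.3348.
|Parcel A∩Parcel C| = 0.
|Parcel B∩Parcel C| = 26.4583.
|Parcel A∩Parcel B∩Parcel C| = 0.
|Parcel A ∪ Parcel B ∪ Parcel C| = 138.5 − 29.7932 + 0 = 108.71.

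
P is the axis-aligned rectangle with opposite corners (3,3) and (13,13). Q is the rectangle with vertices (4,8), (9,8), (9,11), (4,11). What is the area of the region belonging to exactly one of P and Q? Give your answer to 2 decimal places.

85.00

|P∩Q|: x∈[4,9], y∈[8,11] → 5·3 = 15.
|P △ Q| = |P| + |Q| − 2·|P∩Q| = 100 + 15 − 30 = 85.00.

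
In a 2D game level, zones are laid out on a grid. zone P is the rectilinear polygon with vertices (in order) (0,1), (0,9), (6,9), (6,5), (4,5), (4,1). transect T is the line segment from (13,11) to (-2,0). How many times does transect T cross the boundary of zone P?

4

The segment meets the boundary at (0,1.467), (4,4.4), (4.818,5), (6,5.867).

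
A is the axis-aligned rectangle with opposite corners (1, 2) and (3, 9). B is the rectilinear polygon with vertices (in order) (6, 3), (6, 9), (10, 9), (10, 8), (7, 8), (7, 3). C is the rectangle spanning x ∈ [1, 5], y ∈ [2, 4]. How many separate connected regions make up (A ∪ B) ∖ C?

2

(A ∪ B) ∖ C splits into 2 disjoint pieces (area 10, area 9).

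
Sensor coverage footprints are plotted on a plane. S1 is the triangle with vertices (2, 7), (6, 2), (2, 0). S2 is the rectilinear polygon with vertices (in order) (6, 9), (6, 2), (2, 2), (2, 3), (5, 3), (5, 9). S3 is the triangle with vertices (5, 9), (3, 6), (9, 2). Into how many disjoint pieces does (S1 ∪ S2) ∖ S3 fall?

2

(S1 ∪ S2) ∖ S3 splits into 2 disjoint pieces (area 15.7083, area 0.875).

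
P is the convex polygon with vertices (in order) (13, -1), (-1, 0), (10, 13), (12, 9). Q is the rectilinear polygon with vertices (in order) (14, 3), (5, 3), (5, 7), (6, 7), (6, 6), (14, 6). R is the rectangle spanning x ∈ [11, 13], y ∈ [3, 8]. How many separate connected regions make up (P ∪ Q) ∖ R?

(P ∪ Q) ∖ R splits into 2 disjoint pieces (area 97.75, area 3).

2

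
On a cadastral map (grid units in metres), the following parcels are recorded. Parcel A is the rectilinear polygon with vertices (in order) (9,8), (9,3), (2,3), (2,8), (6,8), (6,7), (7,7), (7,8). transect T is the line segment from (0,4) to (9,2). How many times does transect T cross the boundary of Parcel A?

The segment meets the boundary at (4.5,3), (2,3.556).

2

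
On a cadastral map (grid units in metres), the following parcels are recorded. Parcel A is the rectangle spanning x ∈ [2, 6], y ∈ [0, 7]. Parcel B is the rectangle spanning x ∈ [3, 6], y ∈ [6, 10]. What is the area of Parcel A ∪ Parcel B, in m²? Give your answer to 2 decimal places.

By inclusion–exclusion:
Individual areas: |Parcel A| = 28, |Parcel B| = 12.
|Parcel A∩Parcel B|: x∈[3,6], y∈[6,7] → 3·1 = 3.
|Parcel A ∪ Parcel B| = 40 − 3 = 37.00.

37.00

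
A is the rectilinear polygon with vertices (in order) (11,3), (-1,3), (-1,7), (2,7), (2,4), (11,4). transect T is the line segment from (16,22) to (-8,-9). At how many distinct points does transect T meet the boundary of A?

2

The segment meets the boundary at (1.29,3), (2.065,4).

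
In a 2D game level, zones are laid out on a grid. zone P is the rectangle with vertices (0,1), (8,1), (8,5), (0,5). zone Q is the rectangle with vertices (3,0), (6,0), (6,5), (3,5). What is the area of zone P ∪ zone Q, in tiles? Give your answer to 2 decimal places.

35.00

By inclusion–exclusion:
Individual areas: |zone P| = 32, |zone Q| = 15.
|zone P∩zone Q|: x∈[3,6], y∈[1,5] → 3·4 = 12.
|zone P ∪ zone Q| = 47 − 12 = 35.00.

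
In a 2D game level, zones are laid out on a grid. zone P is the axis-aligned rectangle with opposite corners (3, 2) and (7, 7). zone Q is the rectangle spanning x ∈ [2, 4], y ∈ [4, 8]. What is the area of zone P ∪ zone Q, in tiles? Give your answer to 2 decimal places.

By inclusion–exclusion:
Individual areas: |zone P| = 20, |zone Q| = 8.
|zone P∩zone Q|: x∈[3,4], y∈[4,7] → 1·3 = 3.
|zone P ∪ zone Q| = 28 − 3 = 25.00.

25.00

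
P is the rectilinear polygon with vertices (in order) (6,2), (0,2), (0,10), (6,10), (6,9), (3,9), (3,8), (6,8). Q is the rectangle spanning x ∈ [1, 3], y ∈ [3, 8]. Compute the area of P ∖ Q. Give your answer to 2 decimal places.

|P| = 45, |P∩Q| = 10.
|P ∖ Q| = |P| − |P∩Q| = 45 − 10 = 35.00.

35.00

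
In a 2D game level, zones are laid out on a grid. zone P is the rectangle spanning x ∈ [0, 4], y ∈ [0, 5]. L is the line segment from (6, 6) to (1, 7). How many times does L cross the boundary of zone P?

The segment lies entirely outside zone P and never meets its boundary.

0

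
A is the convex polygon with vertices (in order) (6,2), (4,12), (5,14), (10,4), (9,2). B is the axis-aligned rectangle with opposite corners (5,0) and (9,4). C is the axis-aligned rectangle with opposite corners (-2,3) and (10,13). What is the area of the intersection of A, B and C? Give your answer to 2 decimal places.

The intersection is the polygon with vertices (9,4), (9,3), (5.8,3), (5.6,4).
By the shoelace formula its area is 3.30.

3.30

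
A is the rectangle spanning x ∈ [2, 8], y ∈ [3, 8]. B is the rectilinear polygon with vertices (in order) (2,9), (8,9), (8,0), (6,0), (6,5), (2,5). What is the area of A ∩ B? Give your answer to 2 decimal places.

22.00

The intersection is the polygon with vertices (8,3), (6,3), (6,5), (2,5), (2,8), (8,8).
By the shoelace formula its area is 22.00.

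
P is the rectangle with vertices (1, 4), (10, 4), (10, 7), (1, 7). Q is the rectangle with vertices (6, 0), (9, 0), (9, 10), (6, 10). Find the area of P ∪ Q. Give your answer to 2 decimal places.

48.00

By inclusion–exclusion:
Individual areas: |P| = 27, |Q| = 30.
|P∩Q|: x∈[6,9], y∈[4,7] → 3·3 = 9.
|P ∪ Q| = 57 − 9 = 48.00.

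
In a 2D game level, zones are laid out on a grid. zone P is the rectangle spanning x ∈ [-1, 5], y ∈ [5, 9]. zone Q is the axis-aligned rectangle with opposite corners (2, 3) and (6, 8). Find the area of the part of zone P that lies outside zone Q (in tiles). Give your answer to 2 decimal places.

|zone P∩zone Q|: x∈[2,5], y∈[5,8] → 3·3 = 9.
|zone P| = 24.
|zone P ∖ zone Q| = |zone P| − |zone P∩zone Q| = 24 − 9 = 15.00.

15.00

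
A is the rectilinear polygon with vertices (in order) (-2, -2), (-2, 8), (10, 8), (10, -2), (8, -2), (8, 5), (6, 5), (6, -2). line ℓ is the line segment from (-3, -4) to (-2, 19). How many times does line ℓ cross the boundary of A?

The segment lies entirely outside A and never meets its boundary.

0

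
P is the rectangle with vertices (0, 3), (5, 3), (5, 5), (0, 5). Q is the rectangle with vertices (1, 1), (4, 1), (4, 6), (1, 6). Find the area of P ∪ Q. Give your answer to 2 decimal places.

By inclusion–exclusion:
Individual areas: |P| = 10, |Q| = 15.
|P∩Q|: x∈[1,4], y∈[3,5] → 3·2 = 6.
|P ∪ Q| = 25 − 6 = 19.00.

19.00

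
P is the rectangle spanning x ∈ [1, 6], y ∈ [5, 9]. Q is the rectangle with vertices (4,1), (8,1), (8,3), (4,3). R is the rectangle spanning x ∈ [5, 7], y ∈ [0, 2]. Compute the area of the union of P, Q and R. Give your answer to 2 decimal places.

30.00

By inclusion–exclusion:
Individual areas: |P| = 20, |Q| = 8, |R| = 4.
|P∩Q| = 0 (no overlap).
|P∩R| = 0 (no overlap).
|Q∩R|: x∈[5,7], y∈[1,2] → 2·1 = 2.
|P∩Q∩R| = 0.
|P ∪ Q ∪ R| = 32 − 2 + 0 = 30.00.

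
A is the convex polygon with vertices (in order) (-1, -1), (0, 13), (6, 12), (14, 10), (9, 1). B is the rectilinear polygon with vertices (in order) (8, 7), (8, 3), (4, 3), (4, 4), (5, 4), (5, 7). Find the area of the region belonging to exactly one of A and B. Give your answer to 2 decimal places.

|A| = 141.5, |B| = 13, |A∩B| = 13.
|A △ B| = |A| + |B| − 2·|A∩B| = 141.5 + 13 − 26 = 128.50.

128.50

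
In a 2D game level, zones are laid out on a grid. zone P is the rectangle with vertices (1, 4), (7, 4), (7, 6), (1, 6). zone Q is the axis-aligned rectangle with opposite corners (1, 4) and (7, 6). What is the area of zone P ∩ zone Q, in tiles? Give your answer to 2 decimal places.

12.00

|zone P∩zone Q|: x∈[1,7], y∈[4,6] → 6·2 = 12.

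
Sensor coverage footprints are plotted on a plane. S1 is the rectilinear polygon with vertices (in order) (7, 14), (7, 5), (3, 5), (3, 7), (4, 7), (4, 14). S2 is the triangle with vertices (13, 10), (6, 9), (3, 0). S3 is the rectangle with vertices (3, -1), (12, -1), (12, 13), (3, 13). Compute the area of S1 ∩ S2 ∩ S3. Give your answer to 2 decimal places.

The intersection is the polygon with vertices (4.667,5), (6,9), (7,9.143), (7,5).
By the shoelace formula its area is 6.74.

6.74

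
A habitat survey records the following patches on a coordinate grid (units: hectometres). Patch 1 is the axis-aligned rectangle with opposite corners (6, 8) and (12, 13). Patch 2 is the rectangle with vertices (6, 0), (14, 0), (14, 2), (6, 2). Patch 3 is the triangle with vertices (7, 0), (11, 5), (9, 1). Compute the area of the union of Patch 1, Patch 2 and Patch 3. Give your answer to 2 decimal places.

47.35

By inclusion–exclusion:
Individual areas: |Patch 1| = 30, |Patch 2| = 16, |Patch 3| = 3.
|Patch 1∩Patch 2| = 0 (no overlap).
|Patch 1∩Patch 3| = 0.
|Patch 2∩Patch 3| = 1.65.
|Patch 1∩Patch 2∩Patch 3| = 0.
|Patch 1 ∪ Patch 2 ∪ Patch 3| = 49 − 1.65 + 0 = 47.35.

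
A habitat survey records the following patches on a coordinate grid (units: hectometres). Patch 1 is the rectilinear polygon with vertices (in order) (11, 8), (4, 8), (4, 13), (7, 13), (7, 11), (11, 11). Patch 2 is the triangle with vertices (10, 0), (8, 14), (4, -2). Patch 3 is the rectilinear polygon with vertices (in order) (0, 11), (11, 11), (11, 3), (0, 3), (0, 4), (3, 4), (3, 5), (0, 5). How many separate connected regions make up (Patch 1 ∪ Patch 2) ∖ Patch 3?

3

(Patch 1 ∪ Patch 2) ∖ Patch 3 splits into 3 disjoint pieces (area 20.2321, area 6, area 1.7679).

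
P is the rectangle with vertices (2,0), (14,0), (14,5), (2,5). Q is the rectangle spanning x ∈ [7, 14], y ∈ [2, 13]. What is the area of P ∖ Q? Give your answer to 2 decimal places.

39.00

|P∩Q|: x∈[7,14], y∈[2,5] → 7·3 = 21.
|P| = 60.
|P ∖ Q| = |P| − |P∩Q| = 60 − 21 = 39.00.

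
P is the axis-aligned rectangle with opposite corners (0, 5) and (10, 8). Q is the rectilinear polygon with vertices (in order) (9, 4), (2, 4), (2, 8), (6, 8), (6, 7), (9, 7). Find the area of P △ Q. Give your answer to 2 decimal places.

|P| = 30, |Q| = 25, |P∩Q| = 18.
|P △ Q| = |P| + |Q| − 2·|P∩Q| = 30 + 25 − 36 = 19.00.

19.00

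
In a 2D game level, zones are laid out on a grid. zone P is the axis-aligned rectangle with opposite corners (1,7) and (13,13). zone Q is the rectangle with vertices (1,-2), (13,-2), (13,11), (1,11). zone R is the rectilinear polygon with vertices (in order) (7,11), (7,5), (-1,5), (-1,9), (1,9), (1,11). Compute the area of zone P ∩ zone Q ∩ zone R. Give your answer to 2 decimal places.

The intersection is the polygon with vertices (1,7), (1,9), (1,11), (7,11), (7,7).
By the shoelace formula its area is 24.00.

24.00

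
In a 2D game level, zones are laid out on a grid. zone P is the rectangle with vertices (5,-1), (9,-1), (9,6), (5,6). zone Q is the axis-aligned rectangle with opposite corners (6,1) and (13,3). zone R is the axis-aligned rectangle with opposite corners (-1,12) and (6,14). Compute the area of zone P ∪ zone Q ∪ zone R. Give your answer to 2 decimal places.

50.00

By inclusion–exclusion:
Individual areas: |zone P| = 28, |zone Q| = 14, |zone R| = 14.
|zone P∩zone Q|: x∈[6,9], y∈[1,3] → 3·2 = 6.
|zone P∩zone R| = 0 (no overlap).
|zone Q∩zone R| = 0 (no overlap).
|zone P∩zone Q∩zone R| = 0.
|zone P ∪ zone Q ∪ zone R| = 56 − 6 + 0 = 50.00.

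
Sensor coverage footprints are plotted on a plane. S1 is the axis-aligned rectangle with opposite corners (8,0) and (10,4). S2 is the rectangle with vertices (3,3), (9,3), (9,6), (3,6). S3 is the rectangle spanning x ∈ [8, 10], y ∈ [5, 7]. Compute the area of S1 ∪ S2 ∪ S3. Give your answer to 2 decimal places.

By inclusion–exclusion:
Individual areas: |S1| = 8, |S2| = 18, |S3| = 4.
|S1∩S2|: x∈[8,9], y∈[3,4] → 1·1 = 1.
|S1∩S3| = 0 (no overlap).
|S2∩S3|: x∈[8,9], y∈[5,6] → 1·1 = 1.
|S1∩S2∩S3| = 0.
|S1 ∪ S2 ∪ S3| = 30 − 2 + 0 = 28.00.

28.00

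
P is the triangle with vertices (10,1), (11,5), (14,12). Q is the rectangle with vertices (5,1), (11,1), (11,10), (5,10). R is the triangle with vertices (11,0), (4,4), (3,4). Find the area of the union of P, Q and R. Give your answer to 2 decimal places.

By inclusion–exclusion:
Individual areas: |P| = 2.5, |Q| = 54, |R| = 2.
|P∩Q| = 0.625.
|P∩R| = 0.
|Q∩R| = 1.1607.
|P∩Q∩R| = 0.
|P ∪ Q ∪ R| = 58.5 − 1.7857 + 0 = 56.71.

56.71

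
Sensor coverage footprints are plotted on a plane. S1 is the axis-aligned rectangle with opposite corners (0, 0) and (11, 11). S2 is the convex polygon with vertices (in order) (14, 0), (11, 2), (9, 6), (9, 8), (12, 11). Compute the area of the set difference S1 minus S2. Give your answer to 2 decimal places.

111.00

|S1| = 121, |S1∩S2| = 10.
|S1 ∖ S2| = |S1| − |S1∩S2| = 121 − 10 = 111.00.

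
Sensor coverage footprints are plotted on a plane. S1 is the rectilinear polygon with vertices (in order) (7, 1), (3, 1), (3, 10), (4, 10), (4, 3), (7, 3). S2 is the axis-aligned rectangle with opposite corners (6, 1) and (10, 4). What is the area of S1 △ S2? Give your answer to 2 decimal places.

23.00

|S1| = 15, |S2| = 12, |S1∩S2| = 2.
|S1 △ S2| = |S1| + |S2| − 2·|S1∩S2| = 15 + 12 − 4 = 23.00.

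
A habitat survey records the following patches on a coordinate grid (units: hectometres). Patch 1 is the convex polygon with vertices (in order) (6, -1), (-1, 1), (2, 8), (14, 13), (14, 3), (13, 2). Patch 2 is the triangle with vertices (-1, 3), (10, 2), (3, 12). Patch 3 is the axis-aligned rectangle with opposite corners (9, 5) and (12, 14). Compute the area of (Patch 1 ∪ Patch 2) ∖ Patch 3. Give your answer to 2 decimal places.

|Patch 1 ∪ Patch 2| = 144.446.
|(Patch 1 ∪ Patch 2) ∩ Patch 3| = 19.625.
|(Patch 1 ∪ Patch 2) ∖ Patch 3| = 144.446 − 19.625 = 124.82.

124.82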